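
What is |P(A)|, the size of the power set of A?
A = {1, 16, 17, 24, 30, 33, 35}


Set A = {1, 16, 17, 24, 30, 33, 35}
|A| = 7
The power set P(A) contains all subsets of A.
|P(A)| = 2^|A| = 2^7 = 128

128


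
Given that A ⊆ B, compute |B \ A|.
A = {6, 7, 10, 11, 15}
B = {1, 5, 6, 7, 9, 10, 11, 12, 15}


Set A = {6, 7, 10, 11, 15}, |A| = 5
Set B = {1, 5, 6, 7, 9, 10, 11, 12, 15}, |B| = 9
Since A ⊆ B: B \ A = {1, 5, 9, 12}
|B| - |A| = 9 - 5 = 4

4


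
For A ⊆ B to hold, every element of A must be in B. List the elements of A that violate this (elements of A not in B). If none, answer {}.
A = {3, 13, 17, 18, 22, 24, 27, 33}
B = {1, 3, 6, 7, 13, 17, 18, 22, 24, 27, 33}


Set A = {3, 13, 17, 18, 22, 24, 27, 33}
Set B = {1, 3, 6, 7, 13, 17, 18, 22, 24, 27, 33}
Check each element of A against B:
3 ∈ B, 13 ∈ B, 17 ∈ B, 18 ∈ B, 22 ∈ B, 24 ∈ B, 27 ∈ B, 33 ∈ B
Elements of A not in B: {}

{}


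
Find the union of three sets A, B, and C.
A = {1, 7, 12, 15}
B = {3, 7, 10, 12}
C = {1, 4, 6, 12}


Set A = {1, 7, 12, 15}
Set B = {3, 7, 10, 12}
Set C = {1, 4, 6, 12}
First, A ∪ B = {1, 3, 7, 10, 12, 15}
Then, (A ∪ B) ∪ C = {1, 3, 4, 6, 7, 10, 12, 15}

{1, 3, 4, 6, 7, 10, 12, 15}


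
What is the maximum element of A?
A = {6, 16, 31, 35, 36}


Set A = {6, 16, 31, 35, 36}
Elements in ascending order: 6, 16, 31, 35, 36
The largest element is 36.

36


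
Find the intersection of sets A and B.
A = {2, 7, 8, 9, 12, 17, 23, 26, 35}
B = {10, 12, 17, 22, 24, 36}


Set A = {2, 7, 8, 9, 12, 17, 23, 26, 35}
Set B = {10, 12, 17, 22, 24, 36}
A ∩ B includes only elements in both sets.
Check each element of A against B:
2 ✗, 7 ✗, 8 ✗, 9 ✗, 12 ✓, 17 ✓, 23 ✗, 26 ✗, 35 ✗
A ∩ B = {12, 17}

{12, 17}


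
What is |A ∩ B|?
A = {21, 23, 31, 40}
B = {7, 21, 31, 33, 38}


Set A = {21, 23, 31, 40}
Set B = {7, 21, 31, 33, 38}
A ∩ B = {21, 31}
|A ∩ B| = 2

2


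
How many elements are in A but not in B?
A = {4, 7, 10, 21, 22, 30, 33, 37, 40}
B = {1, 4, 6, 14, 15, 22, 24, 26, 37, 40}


Set A = {4, 7, 10, 21, 22, 30, 33, 37, 40}
Set B = {1, 4, 6, 14, 15, 22, 24, 26, 37, 40}
A \ B = {7, 10, 21, 30, 33}
|A \ B| = 5

5


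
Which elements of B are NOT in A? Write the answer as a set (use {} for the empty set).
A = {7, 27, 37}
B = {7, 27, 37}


Set A = {7, 27, 37}
Set B = {7, 27, 37}
Check each element of B against A:
7 ∈ A, 27 ∈ A, 37 ∈ A
Elements of B not in A: {}

{}


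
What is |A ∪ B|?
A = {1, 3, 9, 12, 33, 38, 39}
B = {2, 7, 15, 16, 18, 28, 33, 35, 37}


Set A = {1, 3, 9, 12, 33, 38, 39}, |A| = 7
Set B = {2, 7, 15, 16, 18, 28, 33, 35, 37}, |B| = 9
A ∩ B = {33}, |A ∩ B| = 1
|A ∪ B| = |A| + |B| - |A ∩ B| = 7 + 9 - 1 = 15

15


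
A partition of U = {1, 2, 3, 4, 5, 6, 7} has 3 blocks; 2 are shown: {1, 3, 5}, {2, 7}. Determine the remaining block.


U = {1, 2, 3, 4, 5, 6, 7}
Shown blocks: {1, 3, 5}, {2, 7}
A partition's blocks are pairwise disjoint and cover U, so the missing block = U \ (union of shown blocks).
Union of shown blocks: {1, 2, 3, 5, 7}
Missing block = U \ (union) = {4, 6}

{4, 6}


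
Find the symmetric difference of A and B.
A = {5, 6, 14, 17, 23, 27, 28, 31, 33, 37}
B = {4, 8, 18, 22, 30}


Set A = {5, 6, 14, 17, 23, 27, 28, 31, 33, 37}
Set B = {4, 8, 18, 22, 30}
A △ B = (A \ B) ∪ (B \ A)
Elements in A but not B: {5, 6, 14, 17, 23, 27, 28, 31, 33, 37}
Elements in B but not A: {4, 8, 18, 22, 30}
A △ B = {4, 5, 6, 8, 14, 17, 18, 22, 23, 27, 28, 30, 31, 33, 37}

{4, 5, 6, 8, 14, 17, 18, 22, 23, 27, 28, 30, 31, 33, 37}


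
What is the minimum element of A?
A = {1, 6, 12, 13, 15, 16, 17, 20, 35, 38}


Set A = {1, 6, 12, 13, 15, 16, 17, 20, 35, 38}
Elements in ascending order: 1, 6, 12, 13, 15, 16, 17, 20, 35, 38
The smallest element is 1.

1


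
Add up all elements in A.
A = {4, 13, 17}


Set A = {4, 13, 17}
Sum = 4 + 13 + 17 = 34

34


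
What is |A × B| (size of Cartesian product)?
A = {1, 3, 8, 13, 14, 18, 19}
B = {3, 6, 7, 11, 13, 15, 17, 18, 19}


Set A = {1, 3, 8, 13, 14, 18, 19} has 7 elements.
Set B = {3, 6, 7, 11, 13, 15, 17, 18, 19} has 9 elements.
|A × B| = |A| × |B| = 7 × 9 = 63

63


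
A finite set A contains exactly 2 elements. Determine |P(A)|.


The set has 2 elements.
The power set contains all possible subsets.
|P(A)| = 2^|A| = 2^2 = 4

4


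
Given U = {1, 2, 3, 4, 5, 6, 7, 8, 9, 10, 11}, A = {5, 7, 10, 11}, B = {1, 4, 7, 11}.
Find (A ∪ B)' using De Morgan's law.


U = {1, 2, 3, 4, 5, 6, 7, 8, 9, 10, 11}
A = {5, 7, 10, 11}, B = {1, 4, 7, 11}
A ∪ B = {1, 4, 5, 7, 10, 11}
(A ∪ B)' = U \ (A ∪ B) = {2, 3, 6, 8, 9}
Verification via A' ∩ B': A' = {1, 2, 3, 4, 6, 8, 9}, B' = {2, 3, 5, 6, 8, 9, 10}
A' ∩ B' = {2, 3, 6, 8, 9} ✓

{2, 3, 6, 8, 9}


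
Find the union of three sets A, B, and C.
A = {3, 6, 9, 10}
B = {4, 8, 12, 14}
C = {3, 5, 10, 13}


Set A = {3, 6, 9, 10}
Set B = {4, 8, 12, 14}
Set C = {3, 5, 10, 13}
First, A ∪ B = {3, 4, 6, 8, 9, 10, 12, 14}
Then, (A ∪ B) ∪ C = {3, 4, 5, 6, 8, 9, 10, 12, 13, 14}

{3, 4, 5, 6, 8, 9, 10, 12, 13, 14}


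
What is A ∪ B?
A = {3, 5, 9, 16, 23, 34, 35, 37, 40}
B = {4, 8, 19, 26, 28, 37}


Set A = {3, 5, 9, 16, 23, 34, 35, 37, 40}
Set B = {4, 8, 19, 26, 28, 37}
A ∪ B includes all elements in either set.
Elements from A: {3, 5, 9, 16, 23, 34, 35, 37, 40}
Elements from B not already included: {4, 8, 19, 26, 28}
A ∪ B = {3, 4, 5, 8, 9, 16, 19, 23, 26, 28, 34, 35, 37, 40}

{3, 4, 5, 8, 9, 16, 19, 23, 26, 28, 34, 35, 37, 40}


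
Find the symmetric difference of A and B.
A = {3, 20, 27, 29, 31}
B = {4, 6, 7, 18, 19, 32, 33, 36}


Set A = {3, 20, 27, 29, 31}
Set B = {4, 6, 7, 18, 19, 32, 33, 36}
A △ B = (A \ B) ∪ (B \ A)
Elements in A but not B: {3, 20, 27, 29, 31}
Elements in B but not A: {4, 6, 7, 18, 19, 32, 33, 36}
A △ B = {3, 4, 6, 7, 18, 19, 20, 27, 29, 31, 32, 33, 36}

{3, 4, 6, 7, 18, 19, 20, 27, 29, 31, 32, 33, 36}


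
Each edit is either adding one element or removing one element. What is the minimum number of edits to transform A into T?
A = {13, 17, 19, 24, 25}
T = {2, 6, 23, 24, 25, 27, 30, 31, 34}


Set A = {13, 17, 19, 24, 25}
Set T = {2, 6, 23, 24, 25, 27, 30, 31, 34}
Elements to remove from A (in A, not in T): {13, 17, 19} → 3 removals
Elements to add to A (in T, not in A): {2, 6, 23, 27, 30, 31, 34} → 7 additions
Total edits = 3 + 7 = 10

10


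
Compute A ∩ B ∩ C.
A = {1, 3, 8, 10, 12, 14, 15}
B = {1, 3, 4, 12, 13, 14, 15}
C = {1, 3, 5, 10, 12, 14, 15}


Set A = {1, 3, 8, 10, 12, 14, 15}
Set B = {1, 3, 4, 12, 13, 14, 15}
Set C = {1, 3, 5, 10, 12, 14, 15}
First, A ∩ B = {1, 3, 12, 14, 15}
Then, (A ∩ B) ∩ C = {1, 3, 12, 14, 15}

{1, 3, 12, 14, 15}


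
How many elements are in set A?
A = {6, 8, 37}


Set A = {6, 8, 37}
Listing elements: 6, 8, 37
Counting: 3 elements
|A| = 3

3


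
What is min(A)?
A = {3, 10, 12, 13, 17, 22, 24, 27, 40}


Set A = {3, 10, 12, 13, 17, 22, 24, 27, 40}
Elements in ascending order: 3, 10, 12, 13, 17, 22, 24, 27, 40
The smallest element is 3.

3


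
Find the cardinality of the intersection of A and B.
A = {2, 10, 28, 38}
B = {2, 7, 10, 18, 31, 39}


Set A = {2, 10, 28, 38}
Set B = {2, 7, 10, 18, 31, 39}
A ∩ B = {2, 10}
|A ∩ B| = 2

2


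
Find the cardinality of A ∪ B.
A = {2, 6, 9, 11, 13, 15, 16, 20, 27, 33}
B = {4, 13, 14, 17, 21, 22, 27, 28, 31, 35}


Set A = {2, 6, 9, 11, 13, 15, 16, 20, 27, 33}, |A| = 10
Set B = {4, 13, 14, 17, 21, 22, 27, 28, 31, 35}, |B| = 10
A ∩ B = {13, 27}, |A ∩ B| = 2
|A ∪ B| = |A| + |B| - |A ∩ B| = 10 + 10 - 2 = 18

18


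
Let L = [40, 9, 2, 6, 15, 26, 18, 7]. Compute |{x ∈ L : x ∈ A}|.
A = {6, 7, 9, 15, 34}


Set A = {6, 7, 9, 15, 34}
Candidates: [40, 9, 2, 6, 15, 26, 18, 7]
Check each candidate:
40 ∉ A, 9 ∈ A, 2 ∉ A, 6 ∈ A, 15 ∈ A, 26 ∉ A, 18 ∉ A, 7 ∈ A
Count of candidates in A: 4

4


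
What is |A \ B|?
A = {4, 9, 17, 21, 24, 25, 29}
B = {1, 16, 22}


Set A = {4, 9, 17, 21, 24, 25, 29}
Set B = {1, 16, 22}
A \ B = {4, 9, 17, 21, 24, 25, 29}
|A \ B| = 7

7


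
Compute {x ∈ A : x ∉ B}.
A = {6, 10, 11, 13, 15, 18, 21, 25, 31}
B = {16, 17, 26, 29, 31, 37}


Set A = {6, 10, 11, 13, 15, 18, 21, 25, 31}
Set B = {16, 17, 26, 29, 31, 37}
Check each element of A against B:
6 ∉ B (include), 10 ∉ B (include), 11 ∉ B (include), 13 ∉ B (include), 15 ∉ B (include), 18 ∉ B (include), 21 ∉ B (include), 25 ∉ B (include), 31 ∈ B
Elements of A not in B: {6, 10, 11, 13, 15, 18, 21, 25}

{6, 10, 11, 13, 15, 18, 21, 25}


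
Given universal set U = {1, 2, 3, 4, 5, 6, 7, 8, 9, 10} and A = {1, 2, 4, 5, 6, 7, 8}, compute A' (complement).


Universal set U = {1, 2, 3, 4, 5, 6, 7, 8, 9, 10}
Set A = {1, 2, 4, 5, 6, 7, 8}
A' = U \ A = elements in U but not in A
Checking each element of U:
1 (in A, exclude), 2 (in A, exclude), 3 (not in A, include), 4 (in A, exclude), 5 (in A, exclude), 6 (in A, exclude), 7 (in A, exclude), 8 (in A, exclude), 9 (not in A, include), 10 (not in A, include)
A' = {3, 9, 10}

{3, 9, 10}


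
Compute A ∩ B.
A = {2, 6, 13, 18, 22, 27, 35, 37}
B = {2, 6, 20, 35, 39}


Set A = {2, 6, 13, 18, 22, 27, 35, 37}
Set B = {2, 6, 20, 35, 39}
A ∩ B includes only elements in both sets.
Check each element of A against B:
2 ✓, 6 ✓, 13 ✗, 18 ✗, 22 ✗, 27 ✗, 35 ✓, 37 ✗
A ∩ B = {2, 6, 35}

{2, 6, 35}


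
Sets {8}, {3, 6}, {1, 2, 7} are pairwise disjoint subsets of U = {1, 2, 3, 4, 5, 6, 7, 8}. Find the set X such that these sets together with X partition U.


U = {1, 2, 3, 4, 5, 6, 7, 8}
Shown blocks: {8}, {3, 6}, {1, 2, 7}
A partition's blocks are pairwise disjoint and cover U, so the missing block = U \ (union of shown blocks).
Union of shown blocks: {1, 2, 3, 6, 7, 8}
Missing block = U \ (union) = {4, 5}

{4, 5}


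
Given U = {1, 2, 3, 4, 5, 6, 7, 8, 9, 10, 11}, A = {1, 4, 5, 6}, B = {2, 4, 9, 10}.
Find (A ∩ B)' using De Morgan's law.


U = {1, 2, 3, 4, 5, 6, 7, 8, 9, 10, 11}
A = {1, 4, 5, 6}, B = {2, 4, 9, 10}
A ∩ B = {4}
(A ∩ B)' = U \ (A ∩ B) = {1, 2, 3, 5, 6, 7, 8, 9, 10, 11}
Verification via A' ∪ B': A' = {2, 3, 7, 8, 9, 10, 11}, B' = {1, 3, 5, 6, 7, 8, 11}
A' ∪ B' = {1, 2, 3, 5, 6, 7, 8, 9, 10, 11} ✓

{1, 2, 3, 5, 6, 7, 8, 9, 10, 11}


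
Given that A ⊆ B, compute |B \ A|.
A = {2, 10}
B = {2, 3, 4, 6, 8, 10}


Set A = {2, 10}, |A| = 2
Set B = {2, 3, 4, 6, 8, 10}, |B| = 6
Since A ⊆ B: B \ A = {3, 4, 6, 8}
|B| - |A| = 6 - 2 = 4

4


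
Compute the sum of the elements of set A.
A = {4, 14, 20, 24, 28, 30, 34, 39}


Set A = {4, 14, 20, 24, 28, 30, 34, 39}
Sum = 4 + 14 + 20 + 24 + 28 + 30 + 34 + 39 = 193

193


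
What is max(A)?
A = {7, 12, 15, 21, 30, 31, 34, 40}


Set A = {7, 12, 15, 21, 30, 31, 34, 40}
Elements in ascending order: 7, 12, 15, 21, 30, 31, 34, 40
The largest element is 40.

40


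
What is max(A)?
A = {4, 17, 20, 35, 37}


Set A = {4, 17, 20, 35, 37}
Elements in ascending order: 4, 17, 20, 35, 37
The largest element is 37.

37


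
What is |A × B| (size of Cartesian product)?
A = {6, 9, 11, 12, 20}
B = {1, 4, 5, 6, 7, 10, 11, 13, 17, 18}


Set A = {6, 9, 11, 12, 20} has 5 elements.
Set B = {1, 4, 5, 6, 7, 10, 11, 13, 17, 18} has 10 elements.
|A × B| = |A| × |B| = 5 × 10 = 50

50


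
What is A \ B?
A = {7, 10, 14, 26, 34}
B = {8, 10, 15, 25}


Set A = {7, 10, 14, 26, 34}
Set B = {8, 10, 15, 25}
A \ B includes elements in A that are not in B.
Check each element of A:
7 (not in B, keep), 10 (in B, remove), 14 (not in B, keep), 26 (not in B, keep), 34 (not in B, keep)
A \ B = {7, 14, 26, 34}

{7, 14, 26, 34}


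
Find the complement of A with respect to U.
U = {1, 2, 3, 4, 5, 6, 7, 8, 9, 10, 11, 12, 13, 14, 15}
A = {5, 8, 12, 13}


Universal set U = {1, 2, 3, 4, 5, 6, 7, 8, 9, 10, 11, 12, 13, 14, 15}
Set A = {5, 8, 12, 13}
A' = U \ A = elements in U but not in A
Checking each element of U:
1 (not in A, include), 2 (not in A, include), 3 (not in A, include), 4 (not in A, include), 5 (in A, exclude), 6 (not in A, include), 7 (not in A, include), 8 (in A, exclude), 9 (not in A, include), 10 (not in A, include), 11 (not in A, include), 12 (in A, exclude), 13 (in A, exclude), 14 (not in A, include), 15 (not in A, include)
A' = {1, 2, 3, 4, 6, 7, 9, 10, 11, 14, 15}

{1, 2, 3, 4, 6, 7, 9, 10, 11, 14, 15}


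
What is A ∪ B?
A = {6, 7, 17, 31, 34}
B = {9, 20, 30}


Set A = {6, 7, 17, 31, 34}
Set B = {9, 20, 30}
A ∪ B includes all elements in either set.
Elements from A: {6, 7, 17, 31, 34}
Elements from B not already included: {9, 20, 30}
A ∪ B = {6, 7, 9, 17, 20, 30, 31, 34}

{6, 7, 9, 17, 20, 30, 31, 34}


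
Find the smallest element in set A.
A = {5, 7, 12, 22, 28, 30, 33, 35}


Set A = {5, 7, 12, 22, 28, 30, 33, 35}
Elements in ascending order: 5, 7, 12, 22, 28, 30, 33, 35
The smallest element is 5.

5


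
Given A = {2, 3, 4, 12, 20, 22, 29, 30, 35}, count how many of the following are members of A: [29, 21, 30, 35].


Set A = {2, 3, 4, 12, 20, 22, 29, 30, 35}
Candidates: [29, 21, 30, 35]
Check each candidate:
29 ∈ A, 21 ∉ A, 30 ∈ A, 35 ∈ A
Count of candidates in A: 3

3


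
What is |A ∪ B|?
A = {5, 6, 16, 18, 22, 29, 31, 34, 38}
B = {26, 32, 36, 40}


Set A = {5, 6, 16, 18, 22, 29, 31, 34, 38}, |A| = 9
Set B = {26, 32, 36, 40}, |B| = 4
A ∩ B = {}, |A ∩ B| = 0
|A ∪ B| = |A| + |B| - |A ∩ B| = 9 + 4 - 0 = 13

13


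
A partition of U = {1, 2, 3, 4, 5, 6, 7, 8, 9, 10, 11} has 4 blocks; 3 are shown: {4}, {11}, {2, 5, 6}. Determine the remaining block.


U = {1, 2, 3, 4, 5, 6, 7, 8, 9, 10, 11}
Shown blocks: {4}, {11}, {2, 5, 6}
A partition's blocks are pairwise disjoint and cover U, so the missing block = U \ (union of shown blocks).
Union of shown blocks: {2, 4, 5, 6, 11}
Missing block = U \ (union) = {1, 3, 7, 8, 9, 10}

{1, 3, 7, 8, 9, 10}


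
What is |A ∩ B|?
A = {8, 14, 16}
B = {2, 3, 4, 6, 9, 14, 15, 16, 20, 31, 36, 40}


Set A = {8, 14, 16}
Set B = {2, 3, 4, 6, 9, 14, 15, 16, 20, 31, 36, 40}
A ∩ B = {14, 16}
|A ∩ B| = 2

2


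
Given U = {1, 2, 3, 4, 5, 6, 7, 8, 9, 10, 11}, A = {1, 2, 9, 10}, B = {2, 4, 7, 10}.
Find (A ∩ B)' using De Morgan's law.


U = {1, 2, 3, 4, 5, 6, 7, 8, 9, 10, 11}
A = {1, 2, 9, 10}, B = {2, 4, 7, 10}
A ∩ B = {2, 10}
(A ∩ B)' = U \ (A ∩ B) = {1, 3, 4, 5, 6, 7, 8, 9, 11}
Verification via A' ∪ B': A' = {3, 4, 5, 6, 7, 8, 11}, B' = {1, 3, 5, 6, 8, 9, 11}
A' ∪ B' = {1, 3, 4, 5, 6, 7, 8, 9, 11} ✓

{1, 3, 4, 5, 6, 7, 8, 9, 11}


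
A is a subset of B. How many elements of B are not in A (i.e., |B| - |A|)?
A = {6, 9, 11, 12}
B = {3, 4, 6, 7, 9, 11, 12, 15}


Set A = {6, 9, 11, 12}, |A| = 4
Set B = {3, 4, 6, 7, 9, 11, 12, 15}, |B| = 8
Since A ⊆ B: B \ A = {3, 4, 7, 15}
|B| - |A| = 8 - 4 = 4

4


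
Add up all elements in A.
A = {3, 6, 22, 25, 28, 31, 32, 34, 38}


Set A = {3, 6, 22, 25, 28, 31, 32, 34, 38}
Sum = 3 + 6 + 22 + 25 + 28 + 31 + 32 + 34 + 38 = 219

219


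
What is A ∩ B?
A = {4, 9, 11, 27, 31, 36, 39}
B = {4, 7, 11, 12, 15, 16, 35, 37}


Set A = {4, 9, 11, 27, 31, 36, 39}
Set B = {4, 7, 11, 12, 15, 16, 35, 37}
A ∩ B includes only elements in both sets.
Check each element of A against B:
4 ✓, 9 ✗, 11 ✓, 27 ✗, 31 ✗, 36 ✗, 39 ✗
A ∩ B = {4, 11}

{4, 11}


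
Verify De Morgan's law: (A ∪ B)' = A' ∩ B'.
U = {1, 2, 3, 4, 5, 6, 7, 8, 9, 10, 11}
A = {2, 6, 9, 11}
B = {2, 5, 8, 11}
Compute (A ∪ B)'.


U = {1, 2, 3, 4, 5, 6, 7, 8, 9, 10, 11}
A = {2, 6, 9, 11}, B = {2, 5, 8, 11}
A ∪ B = {2, 5, 6, 8, 9, 11}
(A ∪ B)' = U \ (A ∪ B) = {1, 3, 4, 7, 10}
Verification via A' ∩ B': A' = {1, 3, 4, 5, 7, 8, 10}, B' = {1, 3, 4, 6, 7, 9, 10}
A' ∩ B' = {1, 3, 4, 7, 10} ✓

{1, 3, 4, 7, 10}


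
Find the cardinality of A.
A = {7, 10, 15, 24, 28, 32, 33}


Set A = {7, 10, 15, 24, 28, 32, 33}
Listing elements: 7, 10, 15, 24, 28, 32, 33
Counting: 7 elements
|A| = 7

7


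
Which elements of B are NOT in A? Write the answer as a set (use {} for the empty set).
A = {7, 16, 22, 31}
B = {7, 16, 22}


Set A = {7, 16, 22, 31}
Set B = {7, 16, 22}
Check each element of B against A:
7 ∈ A, 16 ∈ A, 22 ∈ A
Elements of B not in A: {}

{}


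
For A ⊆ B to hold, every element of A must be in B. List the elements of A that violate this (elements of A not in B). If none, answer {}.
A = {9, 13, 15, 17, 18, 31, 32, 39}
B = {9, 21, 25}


Set A = {9, 13, 15, 17, 18, 31, 32, 39}
Set B = {9, 21, 25}
Check each element of A against B:
9 ∈ B, 13 ∉ B (include), 15 ∉ B (include), 17 ∉ B (include), 18 ∉ B (include), 31 ∉ B (include), 32 ∉ B (include), 39 ∉ B (include)
Elements of A not in B: {13, 15, 17, 18, 31, 32, 39}

{13, 15, 17, 18, 31, 32, 39}


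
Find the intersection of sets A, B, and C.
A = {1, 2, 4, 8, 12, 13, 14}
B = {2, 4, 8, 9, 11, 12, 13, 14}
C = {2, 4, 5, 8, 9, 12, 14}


Set A = {1, 2, 4, 8, 12, 13, 14}
Set B = {2, 4, 8, 9, 11, 12, 13, 14}
Set C = {2, 4, 5, 8, 9, 12, 14}
First, A ∩ B = {2, 4, 8, 12, 13, 14}
Then, (A ∩ B) ∩ C = {2, 4, 8, 12, 14}

{2, 4, 8, 12, 14}


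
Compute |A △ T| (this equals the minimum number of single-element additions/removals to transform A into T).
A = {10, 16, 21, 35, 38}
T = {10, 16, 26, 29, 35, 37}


Set A = {10, 16, 21, 35, 38}
Set T = {10, 16, 26, 29, 35, 37}
Elements to remove from A (in A, not in T): {21, 38} → 2 removals
Elements to add to A (in T, not in A): {26, 29, 37} → 3 additions
Total edits = 2 + 3 = 5

5


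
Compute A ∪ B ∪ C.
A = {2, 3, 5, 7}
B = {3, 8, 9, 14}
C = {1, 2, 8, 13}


Set A = {2, 3, 5, 7}
Set B = {3, 8, 9, 14}
Set C = {1, 2, 8, 13}
First, A ∪ B = {2, 3, 5, 7, 8, 9, 14}
Then, (A ∪ B) ∪ C = {1, 2, 3, 5, 7, 8, 9, 13, 14}

{1, 2, 3, 5, 7, 8, 9, 13, 14}


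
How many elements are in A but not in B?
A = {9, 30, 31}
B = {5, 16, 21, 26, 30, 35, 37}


Set A = {9, 30, 31}
Set B = {5, 16, 21, 26, 30, 35, 37}
A \ B = {9, 31}
|A \ B| = 2

2


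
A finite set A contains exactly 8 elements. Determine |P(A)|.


The set has 8 elements.
The power set contains all possible subsets.
|P(A)| = 2^|A| = 2^8 = 256

256


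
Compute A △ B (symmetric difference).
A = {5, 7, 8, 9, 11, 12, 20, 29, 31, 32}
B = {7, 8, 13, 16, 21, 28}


Set A = {5, 7, 8, 9, 11, 12, 20, 29, 31, 32}
Set B = {7, 8, 13, 16, 21, 28}
A △ B = (A \ B) ∪ (B \ A)
Elements in A but not B: {5, 9, 11, 12, 20, 29, 31, 32}
Elements in B but not A: {13, 16, 21, 28}
A △ B = {5, 9, 11, 12, 13, 16, 20, 21, 28, 29, 31, 32}

{5, 9, 11, 12, 13, 16, 20, 21, 28, 29, 31, 32}


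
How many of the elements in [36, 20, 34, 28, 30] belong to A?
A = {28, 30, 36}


Set A = {28, 30, 36}
Candidates: [36, 20, 34, 28, 30]
Check each candidate:
36 ∈ A, 20 ∉ A, 34 ∉ A, 28 ∈ A, 30 ∈ A
Count of candidates in A: 3

3


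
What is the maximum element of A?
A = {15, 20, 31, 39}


Set A = {15, 20, 31, 39}
Elements in ascending order: 15, 20, 31, 39
The largest element is 39.

39


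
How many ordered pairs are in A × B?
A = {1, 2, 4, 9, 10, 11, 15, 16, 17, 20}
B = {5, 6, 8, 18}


Set A = {1, 2, 4, 9, 10, 11, 15, 16, 17, 20} has 10 elements.
Set B = {5, 6, 8, 18} has 4 elements.
|A × B| = |A| × |B| = 10 × 4 = 40

40


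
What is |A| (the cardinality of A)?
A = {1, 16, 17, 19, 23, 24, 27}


Set A = {1, 16, 17, 19, 23, 24, 27}
Listing elements: 1, 16, 17, 19, 23, 24, 27
Counting: 7 elements
|A| = 7

7


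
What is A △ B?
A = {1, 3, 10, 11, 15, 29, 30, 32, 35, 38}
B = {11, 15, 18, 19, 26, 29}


Set A = {1, 3, 10, 11, 15, 29, 30, 32, 35, 38}
Set B = {11, 15, 18, 19, 26, 29}
A △ B = (A \ B) ∪ (B \ A)
Elements in A but not B: {1, 3, 10, 30, 32, 35, 38}
Elements in B but not A: {18, 19, 26}
A △ B = {1, 3, 10, 18, 19, 26, 30, 32, 35, 38}

{1, 3, 10, 18, 19, 26, 30, 32, 35, 38}


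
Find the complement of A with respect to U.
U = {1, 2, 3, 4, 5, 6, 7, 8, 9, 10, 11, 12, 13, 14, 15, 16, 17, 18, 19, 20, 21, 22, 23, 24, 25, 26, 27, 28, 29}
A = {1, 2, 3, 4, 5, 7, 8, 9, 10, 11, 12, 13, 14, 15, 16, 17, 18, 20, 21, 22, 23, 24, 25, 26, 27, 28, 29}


Universal set U = {1, 2, 3, 4, 5, 6, 7, 8, 9, 10, 11, 12, 13, 14, 15, 16, 17, 18, 19, 20, 21, 22, 23, 24, 25, 26, 27, 28, 29}
Set A = {1, 2, 3, 4, 5, 7, 8, 9, 10, 11, 12, 13, 14, 15, 16, 17, 18, 20, 21, 22, 23, 24, 25, 26, 27, 28, 29}
A' = U \ A = elements in U but not in A
Checking each element of U:
1 (in A, exclude), 2 (in A, exclude), 3 (in A, exclude), 4 (in A, exclude), 5 (in A, exclude), 6 (not in A, include), 7 (in A, exclude), 8 (in A, exclude), 9 (in A, exclude), 10 (in A, exclude), 11 (in A, exclude), 12 (in A, exclude), 13 (in A, exclude), 14 (in A, exclude), 15 (in A, exclude), 16 (in A, exclude), 17 (in A, exclude), 18 (in A, exclude), 19 (not in A, include), 20 (in A, exclude), 21 (in A, exclude), 22 (in A, exclude), 23 (in A, exclude), 24 (in A, exclude), 25 (in A, exclude), 26 (in A, exclude), 27 (in A, exclude), 28 (in A, exclude), 29 (in A, exclude)
A' = {6, 19}

{6, 19}


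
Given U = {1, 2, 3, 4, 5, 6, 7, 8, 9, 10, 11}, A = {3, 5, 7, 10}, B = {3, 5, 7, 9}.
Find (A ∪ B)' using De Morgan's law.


U = {1, 2, 3, 4, 5, 6, 7, 8, 9, 10, 11}
A = {3, 5, 7, 10}, B = {3, 5, 7, 9}
A ∪ B = {3, 5, 7, 9, 10}
(A ∪ B)' = U \ (A ∪ B) = {1, 2, 4, 6, 8, 11}
Verification via A' ∩ B': A' = {1, 2, 4, 6, 8, 9, 11}, B' = {1, 2, 4, 6, 8, 10, 11}
A' ∩ B' = {1, 2, 4, 6, 8, 11} ✓

{1, 2, 4, 6, 8, 11}


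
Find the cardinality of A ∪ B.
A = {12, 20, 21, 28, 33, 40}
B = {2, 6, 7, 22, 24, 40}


Set A = {12, 20, 21, 28, 33, 40}, |A| = 6
Set B = {2, 6, 7, 22, 24, 40}, |B| = 6
A ∩ B = {40}, |A ∩ B| = 1
|A ∪ B| = |A| + |B| - |A ∩ B| = 6 + 6 - 1 = 11

11


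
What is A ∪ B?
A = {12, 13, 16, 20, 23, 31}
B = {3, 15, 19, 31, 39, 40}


Set A = {12, 13, 16, 20, 23, 31}
Set B = {3, 15, 19, 31, 39, 40}
A ∪ B includes all elements in either set.
Elements from A: {12, 13, 16, 20, 23, 31}
Elements from B not already included: {3, 15, 19, 39, 40}
A ∪ B = {3, 12, 13, 15, 16, 19, 20, 23, 31, 39, 40}

{3, 12, 13, 15, 16, 19, 20, 23, 31, 39, 40}


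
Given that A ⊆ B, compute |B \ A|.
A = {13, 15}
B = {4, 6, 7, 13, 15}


Set A = {13, 15}, |A| = 2
Set B = {4, 6, 7, 13, 15}, |B| = 5
Since A ⊆ B: B \ A = {4, 6, 7}
|B| - |A| = 5 - 2 = 3

3


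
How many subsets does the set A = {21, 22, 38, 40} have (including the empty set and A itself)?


Set A = {21, 22, 38, 40}
|A| = 4
The power set P(A) contains all subsets of A.
|P(A)| = 2^|A| = 2^4 = 16

16


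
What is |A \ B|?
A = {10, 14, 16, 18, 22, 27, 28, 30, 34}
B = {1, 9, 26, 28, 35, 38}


Set A = {10, 14, 16, 18, 22, 27, 28, 30, 34}
Set B = {1, 9, 26, 28, 35, 38}
A \ B = {10, 14, 16, 18, 22, 27, 30, 34}
|A \ B| = 8

8


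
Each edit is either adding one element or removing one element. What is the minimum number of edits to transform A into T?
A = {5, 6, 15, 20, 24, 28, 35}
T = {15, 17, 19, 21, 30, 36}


Set A = {5, 6, 15, 20, 24, 28, 35}
Set T = {15, 17, 19, 21, 30, 36}
Elements to remove from A (in A, not in T): {5, 6, 20, 24, 28, 35} → 6 removals
Elements to add to A (in T, not in A): {17, 19, 21, 30, 36} → 5 additions
Total edits = 6 + 5 = 11

11


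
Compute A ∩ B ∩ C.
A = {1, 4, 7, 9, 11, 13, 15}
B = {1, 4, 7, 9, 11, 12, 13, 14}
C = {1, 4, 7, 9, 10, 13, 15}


Set A = {1, 4, 7, 9, 11, 13, 15}
Set B = {1, 4, 7, 9, 11, 12, 13, 14}
Set C = {1, 4, 7, 9, 10, 13, 15}
First, A ∩ B = {1, 4, 7, 9, 11, 13}
Then, (A ∩ B) ∩ C = {1, 4, 7, 9, 13}

{1, 4, 7, 9, 13}


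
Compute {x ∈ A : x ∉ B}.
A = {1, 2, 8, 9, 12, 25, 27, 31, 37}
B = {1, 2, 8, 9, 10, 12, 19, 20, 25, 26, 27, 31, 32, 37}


Set A = {1, 2, 8, 9, 12, 25, 27, 31, 37}
Set B = {1, 2, 8, 9, 10, 12, 19, 20, 25, 26, 27, 31, 32, 37}
Check each element of A against B:
1 ∈ B, 2 ∈ B, 8 ∈ B, 9 ∈ B, 12 ∈ B, 25 ∈ B, 27 ∈ B, 31 ∈ B, 37 ∈ B
Elements of A not in B: {}

{}


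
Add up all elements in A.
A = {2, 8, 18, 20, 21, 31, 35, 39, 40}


Set A = {2, 8, 18, 20, 21, 31, 35, 39, 40}
Sum = 2 + 8 + 18 + 20 + 21 + 31 + 35 + 39 + 40 = 214

214


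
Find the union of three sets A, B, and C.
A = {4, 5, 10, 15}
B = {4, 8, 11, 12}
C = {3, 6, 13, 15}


Set A = {4, 5, 10, 15}
Set B = {4, 8, 11, 12}
Set C = {3, 6, 13, 15}
First, A ∪ B = {4, 5, 8, 10, 11, 12, 15}
Then, (A ∪ B) ∪ C = {3, 4, 5, 6, 8, 10, 11, 12, 13, 15}

{3, 4, 5, 6, 8, 10, 11, 12, 13, 15}


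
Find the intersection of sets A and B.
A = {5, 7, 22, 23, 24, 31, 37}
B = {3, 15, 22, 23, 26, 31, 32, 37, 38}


Set A = {5, 7, 22, 23, 24, 31, 37}
Set B = {3, 15, 22, 23, 26, 31, 32, 37, 38}
A ∩ B includes only elements in both sets.
Check each element of A against B:
5 ✗, 7 ✗, 22 ✓, 23 ✓, 24 ✗, 31 ✓, 37 ✓
A ∩ B = {22, 23, 31, 37}

{22, 23, 31, 37}


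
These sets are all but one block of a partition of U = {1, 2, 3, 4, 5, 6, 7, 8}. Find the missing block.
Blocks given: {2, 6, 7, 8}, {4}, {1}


U = {1, 2, 3, 4, 5, 6, 7, 8}
Shown blocks: {2, 6, 7, 8}, {4}, {1}
A partition's blocks are pairwise disjoint and cover U, so the missing block = U \ (union of shown blocks).
Union of shown blocks: {1, 2, 4, 6, 7, 8}
Missing block = U \ (union) = {3, 5}

{3, 5}


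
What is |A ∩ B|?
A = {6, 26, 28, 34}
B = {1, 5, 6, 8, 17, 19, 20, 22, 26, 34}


Set A = {6, 26, 28, 34}
Set B = {1, 5, 6, 8, 17, 19, 20, 22, 26, 34}
A ∩ B = {6, 26, 34}
|A ∩ B| = 3

3


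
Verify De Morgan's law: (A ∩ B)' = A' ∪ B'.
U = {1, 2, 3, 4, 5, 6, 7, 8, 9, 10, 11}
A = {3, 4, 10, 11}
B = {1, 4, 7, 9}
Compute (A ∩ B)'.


U = {1, 2, 3, 4, 5, 6, 7, 8, 9, 10, 11}
A = {3, 4, 10, 11}, B = {1, 4, 7, 9}
A ∩ B = {4}
(A ∩ B)' = U \ (A ∩ B) = {1, 2, 3, 5, 6, 7, 8, 9, 10, 11}
Verification via A' ∪ B': A' = {1, 2, 5, 6, 7, 8, 9}, B' = {2, 3, 5, 6, 8, 10, 11}
A' ∪ B' = {1, 2, 3, 5, 6, 7, 8, 9, 10, 11} ✓

{1, 2, 3, 5, 6, 7, 8, 9, 10, 11}


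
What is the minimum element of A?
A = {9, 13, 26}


Set A = {9, 13, 26}
Elements in ascending order: 9, 13, 26
The smallest element is 9.

9


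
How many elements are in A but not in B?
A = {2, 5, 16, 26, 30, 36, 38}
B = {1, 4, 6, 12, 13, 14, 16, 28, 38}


Set A = {2, 5, 16, 26, 30, 36, 38}
Set B = {1, 4, 6, 12, 13, 14, 16, 28, 38}
A \ B = {2, 5, 26, 30, 36}
|A \ B| = 5

5


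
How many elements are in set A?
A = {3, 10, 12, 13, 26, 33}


Set A = {3, 10, 12, 13, 26, 33}
Listing elements: 3, 10, 12, 13, 26, 33
Counting: 6 elements
|A| = 6

6


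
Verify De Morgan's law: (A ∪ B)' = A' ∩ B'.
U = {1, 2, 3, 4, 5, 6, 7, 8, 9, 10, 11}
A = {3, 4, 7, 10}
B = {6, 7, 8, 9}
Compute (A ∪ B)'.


U = {1, 2, 3, 4, 5, 6, 7, 8, 9, 10, 11}
A = {3, 4, 7, 10}, B = {6, 7, 8, 9}
A ∪ B = {3, 4, 6, 7, 8, 9, 10}
(A ∪ B)' = U \ (A ∪ B) = {1, 2, 5, 11}
Verification via A' ∩ B': A' = {1, 2, 5, 6, 8, 9, 11}, B' = {1, 2, 3, 4, 5, 10, 11}
A' ∩ B' = {1, 2, 5, 11} ✓

{1, 2, 5, 11}


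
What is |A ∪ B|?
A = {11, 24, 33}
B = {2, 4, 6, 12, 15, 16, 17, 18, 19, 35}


Set A = {11, 24, 33}, |A| = 3
Set B = {2, 4, 6, 12, 15, 16, 17, 18, 19, 35}, |B| = 10
A ∩ B = {}, |A ∩ B| = 0
|A ∪ B| = |A| + |B| - |A ∩ B| = 3 + 10 - 0 = 13

13


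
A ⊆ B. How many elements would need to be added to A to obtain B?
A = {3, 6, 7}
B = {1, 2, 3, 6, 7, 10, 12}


Set A = {3, 6, 7}, |A| = 3
Set B = {1, 2, 3, 6, 7, 10, 12}, |B| = 7
Since A ⊆ B: B \ A = {1, 2, 10, 12}
|B| - |A| = 7 - 3 = 4

4


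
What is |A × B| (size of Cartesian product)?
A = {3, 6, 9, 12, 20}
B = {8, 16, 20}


Set A = {3, 6, 9, 12, 20} has 5 elements.
Set B = {8, 16, 20} has 3 elements.
|A × B| = |A| × |B| = 5 × 3 = 15

15


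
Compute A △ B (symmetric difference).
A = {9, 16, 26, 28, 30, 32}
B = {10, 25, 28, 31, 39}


Set A = {9, 16, 26, 28, 30, 32}
Set B = {10, 25, 28, 31, 39}
A △ B = (A \ B) ∪ (B \ A)
Elements in A but not B: {9, 16, 26, 30, 32}
Elements in B but not A: {10, 25, 31, 39}
A △ B = {9, 10, 16, 25, 26, 30, 31, 32, 39}

{9, 10, 16, 25, 26, 30, 31, 32, 39}


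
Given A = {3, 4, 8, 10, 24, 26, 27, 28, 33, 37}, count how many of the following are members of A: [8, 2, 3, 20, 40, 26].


Set A = {3, 4, 8, 10, 24, 26, 27, 28, 33, 37}
Candidates: [8, 2, 3, 20, 40, 26]
Check each candidate:
8 ∈ A, 2 ∉ A, 3 ∈ A, 20 ∉ A, 40 ∉ A, 26 ∈ A
Count of candidates in A: 3

3


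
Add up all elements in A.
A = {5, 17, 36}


Set A = {5, 17, 36}
Sum = 5 + 17 + 36 = 58

58


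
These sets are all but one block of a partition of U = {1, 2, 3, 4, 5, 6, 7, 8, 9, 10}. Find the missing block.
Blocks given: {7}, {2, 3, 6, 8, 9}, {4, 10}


U = {1, 2, 3, 4, 5, 6, 7, 8, 9, 10}
Shown blocks: {7}, {2, 3, 6, 8, 9}, {4, 10}
A partition's blocks are pairwise disjoint and cover U, so the missing block = U \ (union of shown blocks).
Union of shown blocks: {2, 3, 4, 6, 7, 8, 9, 10}
Missing block = U \ (union) = {1, 5}

{1, 5}


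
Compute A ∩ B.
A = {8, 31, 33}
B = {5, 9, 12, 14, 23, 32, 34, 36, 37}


Set A = {8, 31, 33}
Set B = {5, 9, 12, 14, 23, 32, 34, 36, 37}
A ∩ B includes only elements in both sets.
Check each element of A against B:
8 ✗, 31 ✗, 33 ✗
A ∩ B = {}

{}


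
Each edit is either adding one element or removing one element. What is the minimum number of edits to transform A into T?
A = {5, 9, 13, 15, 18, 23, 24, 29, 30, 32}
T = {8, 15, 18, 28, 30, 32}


Set A = {5, 9, 13, 15, 18, 23, 24, 29, 30, 32}
Set T = {8, 15, 18, 28, 30, 32}
Elements to remove from A (in A, not in T): {5, 9, 13, 23, 24, 29} → 6 removals
Elements to add to A (in T, not in A): {8, 28} → 2 additions
Total edits = 6 + 2 = 8

8


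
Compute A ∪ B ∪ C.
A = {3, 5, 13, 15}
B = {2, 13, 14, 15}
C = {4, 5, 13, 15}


Set A = {3, 5, 13, 15}
Set B = {2, 13, 14, 15}
Set C = {4, 5, 13, 15}
First, A ∪ B = {2, 3, 5, 13, 14, 15}
Then, (A ∪ B) ∪ C = {2, 3, 4, 5, 13, 14, 15}

{2, 3, 4, 5, 13, 14, 15}


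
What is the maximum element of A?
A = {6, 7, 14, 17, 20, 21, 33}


Set A = {6, 7, 14, 17, 20, 21, 33}
Elements in ascending order: 6, 7, 14, 17, 20, 21, 33
The largest element is 33.

33


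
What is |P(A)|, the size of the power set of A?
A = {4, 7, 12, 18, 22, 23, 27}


Set A = {4, 7, 12, 18, 22, 23, 27}
|A| = 7
The power set P(A) contains all subsets of A.
|P(A)| = 2^|A| = 2^7 = 128

128


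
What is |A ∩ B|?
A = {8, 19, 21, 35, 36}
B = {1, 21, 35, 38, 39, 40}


Set A = {8, 19, 21, 35, 36}
Set B = {1, 21, 35, 38, 39, 40}
A ∩ B = {21, 35}
|A ∩ B| = 2

2


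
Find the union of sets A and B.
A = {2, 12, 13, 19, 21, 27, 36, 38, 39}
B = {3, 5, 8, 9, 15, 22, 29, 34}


Set A = {2, 12, 13, 19, 21, 27, 36, 38, 39}
Set B = {3, 5, 8, 9, 15, 22, 29, 34}
A ∪ B includes all elements in either set.
Elements from A: {2, 12, 13, 19, 21, 27, 36, 38, 39}
Elements from B not already included: {3, 5, 8, 9, 15, 22, 29, 34}
A ∪ B = {2, 3, 5, 8, 9, 12, 13, 15, 19, 21, 22, 27, 29, 34, 36, 38, 39}

{2, 3, 5, 8, 9, 12, 13, 15, 19, 21, 22, 27, 29, 34, 36, 38, 39}


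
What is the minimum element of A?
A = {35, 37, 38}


Set A = {35, 37, 38}
Elements in ascending order: 35, 37, 38
The smallest element is 35.

35


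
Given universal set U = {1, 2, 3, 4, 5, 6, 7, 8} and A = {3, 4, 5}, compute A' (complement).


Universal set U = {1, 2, 3, 4, 5, 6, 7, 8}
Set A = {3, 4, 5}
A' = U \ A = elements in U but not in A
Checking each element of U:
1 (not in A, include), 2 (not in A, include), 3 (in A, exclude), 4 (in A, exclude), 5 (in A, exclude), 6 (not in A, include), 7 (not in A, include), 8 (not in A, include)
A' = {1, 2, 6, 7, 8}

{1, 2, 6, 7, 8}


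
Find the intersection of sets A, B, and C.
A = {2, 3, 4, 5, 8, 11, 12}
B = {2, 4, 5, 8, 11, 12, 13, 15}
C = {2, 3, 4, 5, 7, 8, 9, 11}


Set A = {2, 3, 4, 5, 8, 11, 12}
Set B = {2, 4, 5, 8, 11, 12, 13, 15}
Set C = {2, 3, 4, 5, 7, 8, 9, 11}
First, A ∩ B = {2, 4, 5, 8, 11, 12}
Then, (A ∩ B) ∩ C = {2, 4, 5, 8, 11}

{2, 4, 5, 8, 11}


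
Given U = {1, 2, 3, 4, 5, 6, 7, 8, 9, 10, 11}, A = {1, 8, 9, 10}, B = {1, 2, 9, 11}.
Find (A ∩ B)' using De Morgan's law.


U = {1, 2, 3, 4, 5, 6, 7, 8, 9, 10, 11}
A = {1, 8, 9, 10}, B = {1, 2, 9, 11}
A ∩ B = {1, 9}
(A ∩ B)' = U \ (A ∩ B) = {2, 3, 4, 5, 6, 7, 8, 10, 11}
Verification via A' ∪ B': A' = {2, 3, 4, 5, 6, 7, 11}, B' = {3, 4, 5, 6, 7, 8, 10}
A' ∪ B' = {2, 3, 4, 5, 6, 7, 8, 10, 11} ✓

{2, 3, 4, 5, 6, 7, 8, 10, 11}


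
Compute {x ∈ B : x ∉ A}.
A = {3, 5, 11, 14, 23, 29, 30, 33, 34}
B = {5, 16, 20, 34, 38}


Set A = {3, 5, 11, 14, 23, 29, 30, 33, 34}
Set B = {5, 16, 20, 34, 38}
Check each element of B against A:
5 ∈ A, 16 ∉ A (include), 20 ∉ A (include), 34 ∈ A, 38 ∉ A (include)
Elements of B not in A: {16, 20, 38}

{16, 20, 38}


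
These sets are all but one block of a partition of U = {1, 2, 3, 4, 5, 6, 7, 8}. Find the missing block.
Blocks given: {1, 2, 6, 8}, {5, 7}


U = {1, 2, 3, 4, 5, 6, 7, 8}
Shown blocks: {1, 2, 6, 8}, {5, 7}
A partition's blocks are pairwise disjoint and cover U, so the missing block = U \ (union of shown blocks).
Union of shown blocks: {1, 2, 5, 6, 7, 8}
Missing block = U \ (union) = {3, 4}

{3, 4}


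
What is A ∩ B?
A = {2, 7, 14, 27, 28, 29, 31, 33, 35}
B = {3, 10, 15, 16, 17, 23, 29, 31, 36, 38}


Set A = {2, 7, 14, 27, 28, 29, 31, 33, 35}
Set B = {3, 10, 15, 16, 17, 23, 29, 31, 36, 38}
A ∩ B includes only elements in both sets.
Check each element of A against B:
2 ✗, 7 ✗, 14 ✗, 27 ✗, 28 ✗, 29 ✓, 31 ✓, 33 ✗, 35 ✗
A ∩ B = {29, 31}

{29, 31}


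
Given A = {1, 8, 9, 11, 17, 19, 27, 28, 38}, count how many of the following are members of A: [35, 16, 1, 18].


Set A = {1, 8, 9, 11, 17, 19, 27, 28, 38}
Candidates: [35, 16, 1, 18]
Check each candidate:
35 ∉ A, 16 ∉ A, 1 ∈ A, 18 ∉ A
Count of candidates in A: 1

1


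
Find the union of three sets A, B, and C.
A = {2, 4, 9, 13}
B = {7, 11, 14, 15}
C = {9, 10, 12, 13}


Set A = {2, 4, 9, 13}
Set B = {7, 11, 14, 15}
Set C = {9, 10, 12, 13}
First, A ∪ B = {2, 4, 7, 9, 11, 13, 14, 15}
Then, (A ∪ B) ∪ C = {2, 4, 7, 9, 10, 11, 12, 13, 14, 15}

{2, 4, 7, 9, 10, 11, 12, 13, 14, 15}


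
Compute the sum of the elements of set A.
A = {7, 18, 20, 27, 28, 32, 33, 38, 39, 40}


Set A = {7, 18, 20, 27, 28, 32, 33, 38, 39, 40}
Sum = 7 + 18 + 20 + 27 + 28 + 32 + 33 + 38 + 39 + 40 = 282

282


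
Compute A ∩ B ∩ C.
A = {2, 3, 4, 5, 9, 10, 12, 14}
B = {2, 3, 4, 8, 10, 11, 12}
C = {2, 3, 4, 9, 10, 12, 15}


Set A = {2, 3, 4, 5, 9, 10, 12, 14}
Set B = {2, 3, 4, 8, 10, 11, 12}
Set C = {2, 3, 4, 9, 10, 12, 15}
First, A ∩ B = {2, 3, 4, 10, 12}
Then, (A ∩ B) ∩ C = {2, 3, 4, 10, 12}

{2, 3, 4, 10, 12}


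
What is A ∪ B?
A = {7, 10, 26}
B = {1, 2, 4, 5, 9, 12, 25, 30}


Set A = {7, 10, 26}
Set B = {1, 2, 4, 5, 9, 12, 25, 30}
A ∪ B includes all elements in either set.
Elements from A: {7, 10, 26}
Elements from B not already included: {1, 2, 4, 5, 9, 12, 25, 30}
A ∪ B = {1, 2, 4, 5, 7, 9, 10, 12, 25, 26, 30}

{1, 2, 4, 5, 7, 9, 10, 12, 25, 26, 30}


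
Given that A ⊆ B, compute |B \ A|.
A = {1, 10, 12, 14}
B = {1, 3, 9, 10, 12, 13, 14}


Set A = {1, 10, 12, 14}, |A| = 4
Set B = {1, 3, 9, 10, 12, 13, 14}, |B| = 7
Since A ⊆ B: B \ A = {3, 9, 13}
|B| - |A| = 7 - 4 = 3

3


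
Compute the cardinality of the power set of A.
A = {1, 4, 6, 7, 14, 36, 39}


Set A = {1, 4, 6, 7, 14, 36, 39}
|A| = 7
The power set P(A) contains all subsets of A.
|P(A)| = 2^|A| = 2^7 = 128

128


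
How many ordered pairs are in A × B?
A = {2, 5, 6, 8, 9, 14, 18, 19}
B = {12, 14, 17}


Set A = {2, 5, 6, 8, 9, 14, 18, 19} has 8 elements.
Set B = {12, 14, 17} has 3 elements.
|A × B| = |A| × |B| = 8 × 3 = 24

24


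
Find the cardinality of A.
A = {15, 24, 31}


Set A = {15, 24, 31}
Listing elements: 15, 24, 31
Counting: 3 elements
|A| = 3

3


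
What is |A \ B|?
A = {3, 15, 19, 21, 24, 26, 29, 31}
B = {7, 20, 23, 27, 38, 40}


Set A = {3, 15, 19, 21, 24, 26, 29, 31}
Set B = {7, 20, 23, 27, 38, 40}
A \ B = {3, 15, 19, 21, 24, 26, 29, 31}
|A \ B| = 8

8


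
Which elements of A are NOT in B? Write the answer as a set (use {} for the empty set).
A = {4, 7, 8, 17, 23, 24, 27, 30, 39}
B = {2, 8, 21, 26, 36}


Set A = {4, 7, 8, 17, 23, 24, 27, 30, 39}
Set B = {2, 8, 21, 26, 36}
Check each element of A against B:
4 ∉ B (include), 7 ∉ B (include), 8 ∈ B, 17 ∉ B (include), 23 ∉ B (include), 24 ∉ B (include), 27 ∉ B (include), 30 ∉ B (include), 39 ∉ B (include)
Elements of A not in B: {4, 7, 17, 23, 24, 27, 30, 39}

{4, 7, 17, 23, 24, 27, 30, 39}


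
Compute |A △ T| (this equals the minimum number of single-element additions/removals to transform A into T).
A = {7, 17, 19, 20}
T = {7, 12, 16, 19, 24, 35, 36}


Set A = {7, 17, 19, 20}
Set T = {7, 12, 16, 19, 24, 35, 36}
Elements to remove from A (in A, not in T): {17, 20} → 2 removals
Elements to add to A (in T, not in A): {12, 16, 24, 35, 36} → 5 additions
Total edits = 2 + 5 = 7

7


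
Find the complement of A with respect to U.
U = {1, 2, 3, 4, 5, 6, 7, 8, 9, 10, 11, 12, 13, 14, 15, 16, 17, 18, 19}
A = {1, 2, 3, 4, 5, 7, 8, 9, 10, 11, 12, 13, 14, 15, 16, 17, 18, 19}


Universal set U = {1, 2, 3, 4, 5, 6, 7, 8, 9, 10, 11, 12, 13, 14, 15, 16, 17, 18, 19}
Set A = {1, 2, 3, 4, 5, 7, 8, 9, 10, 11, 12, 13, 14, 15, 16, 17, 18, 19}
A' = U \ A = elements in U but not in A
Checking each element of U:
1 (in A, exclude), 2 (in A, exclude), 3 (in A, exclude), 4 (in A, exclude), 5 (in A, exclude), 6 (not in A, include), 7 (in A, exclude), 8 (in A, exclude), 9 (in A, exclude), 10 (in A, exclude), 11 (in A, exclude), 12 (in A, exclude), 13 (in A, exclude), 14 (in A, exclude), 15 (in A, exclude), 16 (in A, exclude), 17 (in A, exclude), 18 (in A, exclude), 19 (in A, exclude)
A' = {6}

{6}


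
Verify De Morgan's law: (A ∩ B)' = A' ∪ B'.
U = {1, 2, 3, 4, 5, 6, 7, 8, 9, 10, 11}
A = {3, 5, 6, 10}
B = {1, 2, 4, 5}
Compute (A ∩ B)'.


U = {1, 2, 3, 4, 5, 6, 7, 8, 9, 10, 11}
A = {3, 5, 6, 10}, B = {1, 2, 4, 5}
A ∩ B = {5}
(A ∩ B)' = U \ (A ∩ B) = {1, 2, 3, 4, 6, 7, 8, 9, 10, 11}
Verification via A' ∪ B': A' = {1, 2, 4, 7, 8, 9, 11}, B' = {3, 6, 7, 8, 9, 10, 11}
A' ∪ B' = {1, 2, 3, 4, 6, 7, 8, 9, 10, 11} ✓

{1, 2, 3, 4, 6, 7, 8, 9, 10, 11}


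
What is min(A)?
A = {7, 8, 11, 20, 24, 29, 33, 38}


Set A = {7, 8, 11, 20, 24, 29, 33, 38}
Elements in ascending order: 7, 8, 11, 20, 24, 29, 33, 38
The smallest element is 7.

7


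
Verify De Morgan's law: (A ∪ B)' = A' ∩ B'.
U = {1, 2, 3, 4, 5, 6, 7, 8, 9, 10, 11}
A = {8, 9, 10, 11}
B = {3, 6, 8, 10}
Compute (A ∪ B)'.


U = {1, 2, 3, 4, 5, 6, 7, 8, 9, 10, 11}
A = {8, 9, 10, 11}, B = {3, 6, 8, 10}
A ∪ B = {3, 6, 8, 9, 10, 11}
(A ∪ B)' = U \ (A ∪ B) = {1, 2, 4, 5, 7}
Verification via A' ∩ B': A' = {1, 2, 3, 4, 5, 6, 7}, B' = {1, 2, 4, 5, 7, 9, 11}
A' ∩ B' = {1, 2, 4, 5, 7} ✓

{1, 2, 4, 5, 7}


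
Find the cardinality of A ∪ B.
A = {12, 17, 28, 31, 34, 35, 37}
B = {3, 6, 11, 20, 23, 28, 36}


Set A = {12, 17, 28, 31, 34, 35, 37}, |A| = 7
Set B = {3, 6, 11, 20, 23, 28, 36}, |B| = 7
A ∩ B = {28}, |A ∩ B| = 1
|A ∪ B| = |A| + |B| - |A ∩ B| = 7 + 7 - 1 = 13

13


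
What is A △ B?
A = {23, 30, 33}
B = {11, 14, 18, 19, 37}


Set A = {23, 30, 33}
Set B = {11, 14, 18, 19, 37}
A △ B = (A \ B) ∪ (B \ A)
Elements in A but not B: {23, 30, 33}
Elements in B but not A: {11, 14, 18, 19, 37}
A △ B = {11, 14, 18, 19, 23, 30, 33, 37}

{11, 14, 18, 19, 23, 30, 33, 37}


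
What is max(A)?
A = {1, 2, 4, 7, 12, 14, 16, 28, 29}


Set A = {1, 2, 4, 7, 12, 14, 16, 28, 29}
Elements in ascending order: 1, 2, 4, 7, 12, 14, 16, 28, 29
The largest element is 29.

29


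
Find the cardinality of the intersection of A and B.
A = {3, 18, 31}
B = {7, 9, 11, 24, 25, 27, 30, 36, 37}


Set A = {3, 18, 31}
Set B = {7, 9, 11, 24, 25, 27, 30, 36, 37}
A ∩ B = {}
|A ∩ B| = 0

0


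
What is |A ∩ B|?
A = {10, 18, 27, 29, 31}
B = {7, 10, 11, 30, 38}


Set A = {10, 18, 27, 29, 31}
Set B = {7, 10, 11, 30, 38}
A ∩ B = {10}
|A ∩ B| = 1

1
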